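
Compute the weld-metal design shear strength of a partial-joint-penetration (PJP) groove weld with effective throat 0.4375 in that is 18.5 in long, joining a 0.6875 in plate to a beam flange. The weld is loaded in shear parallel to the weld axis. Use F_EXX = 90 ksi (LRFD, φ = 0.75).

Effective throat (given) t_e = 0.4375 in.
A_we = 0.4375 × 18.5 = 8.094 in².
F_nw = 0.6 F_EXX = 54 ksi.
φR_n = 0.75 × 54 × 8.094 = 327.8 kip.

φR_n ≈ 328 kip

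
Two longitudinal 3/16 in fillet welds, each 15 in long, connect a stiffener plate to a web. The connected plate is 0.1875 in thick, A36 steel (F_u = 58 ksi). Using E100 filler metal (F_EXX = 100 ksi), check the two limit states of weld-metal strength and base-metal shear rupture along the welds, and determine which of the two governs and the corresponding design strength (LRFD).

t_e = 0.707 × 0.1875 = 0.1326 in; L = 30 in.
Weld metal: φR_n = 0.75 × 0.6 × 100 × 0.1326 × 30 = 179 kips.
Base metal (shear rupture): φR_n = 0.75 × 0.6 × 58 × 0.1875 × 30 = 146.8 kips.
Governing: base-metal shear rupture.

φR_n ≈ 147 kips (base-metal shear rupture governs)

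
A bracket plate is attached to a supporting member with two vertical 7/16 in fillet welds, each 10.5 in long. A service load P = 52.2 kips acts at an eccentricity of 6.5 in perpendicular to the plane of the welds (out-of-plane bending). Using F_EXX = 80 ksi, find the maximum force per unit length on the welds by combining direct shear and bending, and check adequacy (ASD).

f_max ≈ 9.56 kip/in; NOT adequate

L_w = 2 × 10.5 = 21 in; section modulus (unit throat) S = 2 × L²/6 = 36.75 in².
Direct shear f_v = P/L_w = 52.2/21 = 2.486 kip/in.
Moment M = P × e = 52.2 × 6.5 = 339.3 kip·in; bending f_b = M/S = 9.233 kip/in.
f_max = √(f_v² + f_b²) = √(2.486² + 9.233²) = 9.561 kip/in.
r_n/Ω = (1/2.0) × 0.6 × 80 × (0.707 × 0.4375) = 7.423 kip/in → NOT adequate.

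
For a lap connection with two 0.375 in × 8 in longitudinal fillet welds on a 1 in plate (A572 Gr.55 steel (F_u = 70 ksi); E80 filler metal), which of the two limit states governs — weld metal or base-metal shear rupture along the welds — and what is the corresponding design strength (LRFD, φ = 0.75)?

φR_n ≈ 153 kips (weld metal governs)

E80XX → F_EXX = 80 ksi.
t_e = 0.707 × 0.375 = 0.2651 in; L = 16 in.
Weld metal: φR_n = 0.75 × 0.6 × 80 × 0.2651 × 16 = 152.7 kips.
Base metal (shear rupture): φR_n = 0.75 × 0.6 × 70 × 1 × 16 = 504 kips.
Governing: weld metal.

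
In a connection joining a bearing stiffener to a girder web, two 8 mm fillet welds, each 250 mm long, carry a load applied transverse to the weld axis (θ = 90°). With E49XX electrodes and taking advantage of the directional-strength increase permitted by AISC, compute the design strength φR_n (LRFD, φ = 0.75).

E49XX → F_EXX = 490 MPa.
t_e = 0.707 × 8 = 5.656 mm; A_we = 5.656 × 500 = 2828 mm².
Directional factor: 1.0 + 0.5 sin^1.5(90°) = 1.5.
F_nw = 0.6 × 490 × 1.5 = 441 MPa.
φR_n = 0.75 × 441 × 2828 × 10⁻³ = 935.4 kN.

φR_n ≈ 935 kN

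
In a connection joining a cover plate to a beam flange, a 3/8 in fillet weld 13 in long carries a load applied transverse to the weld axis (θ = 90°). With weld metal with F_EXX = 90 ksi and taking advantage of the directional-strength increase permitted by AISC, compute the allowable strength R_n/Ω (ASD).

R_n/Ω ≈ 140 kip

t_e = 0.707 × 0.375 = 0.2651 in; A_we = 0.2651 × 13 = 3.447 in².
Directional factor: 1.0 + 0.5 sin^1.5(90°) = 1.5.
F_nw = 0.6 × 90 × 1.5 = 81 ksi.
R_n/Ω = (81 × 3.447) / 2.0 = 139.6 kip.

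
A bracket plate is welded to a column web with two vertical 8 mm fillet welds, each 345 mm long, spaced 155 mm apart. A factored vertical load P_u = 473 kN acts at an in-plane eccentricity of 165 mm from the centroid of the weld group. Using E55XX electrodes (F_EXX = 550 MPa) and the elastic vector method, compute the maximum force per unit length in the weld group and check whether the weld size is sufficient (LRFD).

Total weld length L_w = 690 mm. Treat welds as unit-width lines.
Polar moment about centroid: J = 2[d³/12 + d(b/2)²] = 2[345³/12 + 345×77.5²] = 10990000 mm³.
Direct shear f_v = P/L_w = 473×10³ / 690 = 685.5 N/mm (vertical).
Torsion M = P·e = 473×10³ × 165 = 78045000 N·mm.
Critical point at (x, y) = (77.5, 172.5) from centroid. f_tx = M·y/J = 1225 N/mm; f_ty = M·x/J = 550.5 N/mm.
Resultant f_max = √[f_tx² + (f_v + f_ty)²] = √[1225² + (685.5 + 550.5)²] = 1740 N/mm.
Capacity per unit length: φr_n = 0.75 × 0.6 × 550 × (0.707 × 8) = 1400 N/mm.
1740 > 1400 → NOT adequate.

f_max ≈ 1740 N/mm; NOT adequate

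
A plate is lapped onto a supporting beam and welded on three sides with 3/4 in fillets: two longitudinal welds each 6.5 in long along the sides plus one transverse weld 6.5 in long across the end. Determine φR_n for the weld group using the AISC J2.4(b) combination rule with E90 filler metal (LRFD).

E90XX → F_EXX = 90 ksi.
t_e = 0.707 × 0.75 = 0.5302 in.
R_nwl = 0.6 × 90 × 0.5302 × 13 = 372.2 kip (longitudinal, 2 welds).
R_nwt = 0.6 × 90 × 0.5302 × 6.5 = 186.1 kip (transverse, base value).
(i) R_nwl + R_nwt = 558.4 kip; (ii) 0.85 R_nwl + 1.5 R_nwt = 595.6 kip.
R_n = max = 595.6 kip [governs: (ii)]; φR_n = 446.7 kip.

φR_n ≈ 447 kip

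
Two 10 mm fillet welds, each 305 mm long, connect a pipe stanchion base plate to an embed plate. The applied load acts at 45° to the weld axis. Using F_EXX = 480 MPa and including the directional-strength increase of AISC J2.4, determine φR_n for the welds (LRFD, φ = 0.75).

t_e = 0.707 × 10 = 7.07 mm; A_we = 7.07 × 610 = 4313 mm².
Directional factor: 1.0 + 0.5 sin^1.5(45°) = 1.297.
F_nw = 0.6 × 480 × 1.297 = 373.6 MPa.
φR_n = 0.75 × 373.6 × 4313 × 10⁻³ = 1208 kN.

φR_n ≈ 1210 kN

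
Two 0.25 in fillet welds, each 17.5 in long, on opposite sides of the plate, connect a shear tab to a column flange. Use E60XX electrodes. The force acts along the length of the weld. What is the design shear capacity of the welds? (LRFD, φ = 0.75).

φR_n ≈ 167 kips

E60XX → F_EXX = 60 ksi.
Effective throat t_e = 0.707 × 0.25 = 0.1767 in.
Total length L = 35 in; A_we = 0.1767 × 35 = 6.186 in².
F_nw = 0.6 F_EXX = 0.6 × 60 = 36 ksi.
φR_n = 0.75 × 36 × 6.186 = 167 kips.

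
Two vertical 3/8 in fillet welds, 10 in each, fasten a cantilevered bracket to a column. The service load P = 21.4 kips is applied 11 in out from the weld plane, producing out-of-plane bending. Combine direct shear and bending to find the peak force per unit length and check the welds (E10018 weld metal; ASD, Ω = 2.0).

f_max ≈ 7.14 kip/in; adequate

E100XX → F_EXX = 100 ksi.
L_w = 2 × 10 = 20 in; section modulus (unit throat) S = 2 × L²/6 = 33.33 in².
Direct shear f_v = P/L_w = 21.4/20 = 1.07 kip/in.
Moment M = P × e = 21.4 × 11 = 235.4 kip·in; bending f_b = M/S = 7.062 kip/in.
f_max = √(f_v² + f_b²) = √(1.07² + 7.062²) = 7.143 kip/in.
r_n/Ω = (1/2.0) × 0.6 × 100 × (0.707 × 0.375) = 7.954 kip/in → adequate.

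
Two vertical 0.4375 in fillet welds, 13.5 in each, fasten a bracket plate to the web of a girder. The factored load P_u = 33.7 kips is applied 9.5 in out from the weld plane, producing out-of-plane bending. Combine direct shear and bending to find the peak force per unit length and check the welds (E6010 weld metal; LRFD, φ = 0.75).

f_max ≈ 5.42 kip/in; adequate

E60XX → F_EXX = 60 ksi.
L_w = 2 × 13.5 = 27 in; section modulus (unit throat) S = 2 × L²/6 = 60.75 in².
Direct shear f_v = P/L_w = 33.7/27 = 1.248 kip/in.
Moment M = P × e = 33.7 × 9.5 = 320.15 kip·in; bending f_b = M/S = 5.27 kip/in.
f_max = √(f_v² + f_b²) = √(1.248² + 5.27²) = 5.416 kip/in.
φr_n = 0.75 × 0.6 × 60 × (0.707 × 0.4375) = 8.351 kip/in → adequate.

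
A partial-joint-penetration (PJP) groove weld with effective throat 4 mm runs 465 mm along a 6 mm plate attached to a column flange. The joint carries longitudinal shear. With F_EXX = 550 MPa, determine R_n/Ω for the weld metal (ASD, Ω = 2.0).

R_n/Ω ≈ 307 kN

Effective throat (given) t_e = 4 mm.
A_we = 4 × 465 = 1860 mm².
F_nw = 0.6 F_EXX = 330 MPa.
R_n/Ω = (330 × 1860) / 2.0 × 10⁻³ = 306.9 kN.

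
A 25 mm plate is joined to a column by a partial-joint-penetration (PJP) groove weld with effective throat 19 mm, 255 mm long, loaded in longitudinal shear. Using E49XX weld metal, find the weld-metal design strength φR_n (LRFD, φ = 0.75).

E49XX → F_EXX = 490 MPa.
Effective throat (given) t_e = 19 mm.
A_we = 19 × 255 = 4845 mm².
F_nw = 0.6 F_EXX = 294 MPa.
φR_n = 0.75 × 294 × 4845 × 10⁻³ = 1068 kN.

φR_n ≈ 1070 kN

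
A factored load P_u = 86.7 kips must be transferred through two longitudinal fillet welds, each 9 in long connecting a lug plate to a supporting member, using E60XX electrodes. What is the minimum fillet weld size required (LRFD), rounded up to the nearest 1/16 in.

E60XX → F_EXX = 60 ksi.
Total weld length L = 18 in.
Required throat t_e = P_u / (φ × 0.6 F_EXX × L) = 86.7 / (0.75 × 0.6 × 60 × 18) = 0.1784 in.
Required leg w = t_e / 0.707 = 0.2523 in → use 5/16 in.

w = 5/16 in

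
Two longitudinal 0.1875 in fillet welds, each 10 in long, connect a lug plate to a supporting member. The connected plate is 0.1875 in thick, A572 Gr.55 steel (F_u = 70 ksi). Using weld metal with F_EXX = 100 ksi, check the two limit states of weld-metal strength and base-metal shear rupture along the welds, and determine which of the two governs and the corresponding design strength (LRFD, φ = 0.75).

t_e = 0.707 × 0.1875 = 0.1326 in; L = 20 in.
Weld metal: φR_n = 0.75 × 0.6 × 100 × 0.1326 × 20 = 119.3 kips.
Base metal (shear rupture): φR_n = 0.75 × 0.6 × 70 × 0.1875 × 20 = 118.1 kips.
Governing: base-metal shear rupture.

φR_n ≈ 118 kips (base-metal shear rupture governs)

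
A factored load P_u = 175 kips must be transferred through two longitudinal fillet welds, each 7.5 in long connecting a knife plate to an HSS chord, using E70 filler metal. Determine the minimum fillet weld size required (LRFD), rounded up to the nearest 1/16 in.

E70XX → F_EXX = 70 ksi.
Total weld length L = 15 in.
Required throat t_e = P_u / (φ × 0.6 F_EXX × L) = 175 / (0.75 × 0.6 × 70 × 15) = 0.3704 in.
Required leg w = t_e / 0.707 = 0.5239 in → use 9/16 in.

w = 9/16 in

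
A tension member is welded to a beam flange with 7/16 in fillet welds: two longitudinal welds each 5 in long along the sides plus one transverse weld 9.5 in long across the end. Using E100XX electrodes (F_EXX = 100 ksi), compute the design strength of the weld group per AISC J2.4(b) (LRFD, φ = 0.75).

t_e = 0.707 × 0.4375 = 0.3093 in.
R_nwl = 0.6 × 100 × 0.3093 × 10 = 185.6 kips (longitudinal, 2 welds).
R_nwt = 0.6 × 100 × 0.3093 × 9.5 = 176.3 kips (transverse, base value).
(i) R_nwl + R_nwt = 361.9 kips; (ii) 0.85 R_nwl + 1.5 R_nwt = 422.2 kips.
R_n = max = 422.2 kips [governs: (ii)]; φR_n = 316.7 kips.

φR_n ≈ 317 kips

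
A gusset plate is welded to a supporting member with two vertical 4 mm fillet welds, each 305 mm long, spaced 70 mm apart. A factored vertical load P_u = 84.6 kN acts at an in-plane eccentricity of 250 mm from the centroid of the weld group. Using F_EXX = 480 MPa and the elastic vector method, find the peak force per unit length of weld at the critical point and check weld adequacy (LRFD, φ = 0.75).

f_max ≈ 650 N/mm; NOT adequate

Total weld length L_w = 610 mm. Treat welds as unit-width lines.
Polar moment about centroid: J = 2[d³/12 + d(b/2)²] = 2[305³/12 + 305×35²] = 5476000 mm³.
Direct shear f_v = P/L_w = 84.6×10³ / 610 = 138.7 N/mm (vertical).
Torsion M = P·e = 84.6×10³ × 250 = 21150000 N·mm.
Critical point at (x, y) = (35, 152.5) from centroid. f_tx = M·y/J = 589 N/mm; f_ty = M·x/J = 135.2 N/mm.
Resultant f_max = √[f_tx² + (f_v + f_ty)²] = √[589² + (138.7 + 135.2)²] = 649.6 N/mm.
Capacity per unit length: φr_n = 0.75 × 0.6 × 480 × (0.707 × 4) = 610.8 N/mm.
649.6 > 610.8 → NOT adequate.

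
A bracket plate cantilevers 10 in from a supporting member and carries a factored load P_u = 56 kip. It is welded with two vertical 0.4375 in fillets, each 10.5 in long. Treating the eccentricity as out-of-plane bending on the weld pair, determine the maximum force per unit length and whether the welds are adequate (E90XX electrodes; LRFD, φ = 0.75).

E90XX → F_EXX = 90 ksi.
L_w = 2 × 10.5 = 21 in; section modulus (unit throat) S = 2 × L²/6 = 36.75 in².
Direct shear f_v = P/L_w = 56/21 = 2.667 kip/in.
Moment M = P × e = 56 × 10 = 560 kip·in; bending f_b = M/S = 15.24 kip/in.
f_max = √(f_v² + f_b²) = √(2.667² + 15.24²) = 15.47 kip/in.
φr_n = 0.75 × 0.6 × 90 × (0.707 × 0.4375) = 12.53 kip/in → NOT adequate.

f_max ≈ 15.5 kip/in; NOT adequate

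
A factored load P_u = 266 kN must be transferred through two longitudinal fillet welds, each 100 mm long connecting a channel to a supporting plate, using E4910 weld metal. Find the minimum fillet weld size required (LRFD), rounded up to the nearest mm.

w = 9 mm

E49XX → F_EXX = 490 MPa.
Total weld length L = 200 mm.
Required throat t_e = P_u / (φ × 0.6 F_EXX × L) = 266 / (0.75 × 0.6 × 490 × 200 × 10⁻³) = 6.032 mm.
Required leg w = t_e / 0.707 = 8.531 mm → use 9 mm.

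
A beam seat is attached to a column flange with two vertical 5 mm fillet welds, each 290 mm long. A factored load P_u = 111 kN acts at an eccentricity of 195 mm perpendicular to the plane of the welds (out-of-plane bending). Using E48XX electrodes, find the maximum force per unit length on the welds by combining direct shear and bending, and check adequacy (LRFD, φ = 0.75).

f_max ≈ 795 N/mm; NOT adequate

E48XX → F_EXX = 480 MPa.
L_w = 2 × 290 = 580 mm; section modulus (unit throat) S = 2 × L²/6 = 28030 mm².
Direct shear f_v = P/L_w = 111×10³/580 = 191.4 N/mm.
Moment M = P × e = 111×10³ × 195 = 21645000 N·mm; bending f_b = M/S = 772.1 N/mm.
f_max = √(f_v² + f_b²) = √(191.4² + 772.1²) = 795.5 N/mm.
φr_n = 0.75 × 0.6 × 480 × (0.707 × 5) = 763.6 N/mm → NOT adequate.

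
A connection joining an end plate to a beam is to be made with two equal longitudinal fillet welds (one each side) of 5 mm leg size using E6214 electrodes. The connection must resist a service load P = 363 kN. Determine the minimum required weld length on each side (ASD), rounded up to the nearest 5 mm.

L = 280 mm on each side

E62XX → F_EXX = 620 MPa.
Throat t_e = 0.707 × 5 = 3.535 mm.
r_n/Ω = (0.6 × 620 × 3.535) / 2.0 = 657.5 N/mm = 0.6575 kN/mm.
L_req = P / (r_n/Ω) = 363 / 0.6575 = 552.1 mm total.
Per side: 552.1 / 2 = 276 mm.
Round up → use L = 280 mm on each side.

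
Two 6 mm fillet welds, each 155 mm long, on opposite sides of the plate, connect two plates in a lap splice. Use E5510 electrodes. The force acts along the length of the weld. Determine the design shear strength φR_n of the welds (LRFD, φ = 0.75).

φR_n ≈ 325 kN

E55XX → F_EXX = 550 MPa.
Effective throat t_e = 0.707 × 6 = 4.242 mm.
Total length L = 310 mm; A_we = 4.242 × 310 = 1315 mm².
F_nw = 0.6 F_EXX = 0.6 × 550 = 330 MPa.
φR_n = 0.75 × 330 × 1315 × 10⁻³ = 325.5 kN.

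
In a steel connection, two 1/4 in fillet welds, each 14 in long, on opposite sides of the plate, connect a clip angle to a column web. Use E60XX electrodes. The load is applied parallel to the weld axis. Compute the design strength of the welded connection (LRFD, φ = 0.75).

φR_n ≈ 134 kips

E60XX → F_EXX = 60 ksi.
Effective throat t_e = 0.707 × 0.25 = 0.1767 in.
Total length L = 28 in; A_we = 0.1767 × 28 = 4.949 in².
F_nw = 0.6 F_EXX = 0.6 × 60 = 36 ksi.
φR_n = 0.75 × 36 × 4.949 = 133.6 kips.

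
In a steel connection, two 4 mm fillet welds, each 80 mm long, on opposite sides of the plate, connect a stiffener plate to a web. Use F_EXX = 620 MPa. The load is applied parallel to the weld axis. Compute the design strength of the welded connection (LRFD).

Effective throat t_e = 0.707 × 4 = 2.828 mm.
Total length L = 160 mm; A_we = 2.828 × 160 = 452.5 mm².
F_nw = 0.6 F_EXX = 0.6 × 620 = 372 MPa.
φR_n = 0.75 × 372 × 452.5 × 10⁻³ = 126.2 kN.

φR_n ≈ 126 kN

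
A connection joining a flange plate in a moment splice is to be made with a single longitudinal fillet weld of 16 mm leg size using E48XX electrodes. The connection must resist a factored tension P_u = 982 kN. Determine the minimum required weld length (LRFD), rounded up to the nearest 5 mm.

E48XX → F_EXX = 480 MPa.
Throat t_e = 0.707 × 16 = 11.31 mm.
φr_n = 0.75 × 0.6 × 480 × 11.31 × 10⁻³ = 2.443 kN/mm.
L_req = P_u / φr_n = 982 / 2.443 = 401.9 mm total.
Round up → use L = 405 mm.

L = 405 mm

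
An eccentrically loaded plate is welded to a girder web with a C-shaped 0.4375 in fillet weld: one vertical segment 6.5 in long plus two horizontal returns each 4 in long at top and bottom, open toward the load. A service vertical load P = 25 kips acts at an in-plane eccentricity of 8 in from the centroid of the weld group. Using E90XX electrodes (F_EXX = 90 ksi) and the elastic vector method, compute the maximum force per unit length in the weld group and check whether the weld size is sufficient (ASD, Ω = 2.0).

f_max ≈ 7.83 kip/in; adequate

Total weld length L_w = 14.5 in. Treat welds as unit-width lines.
Centroid: x̄ = 2×4×2 / 14.5 = 1.103 in from the vertical weld.
Polar moment about centroid: J = I_x + I_y = [6.5³/12 + 2×4×3.25²] + [6.5×1.103² + 2(4³/12 + 4×0.8966²)] = 132.4 in³.
Direct shear f_v = P/L_w = 25 / 14.5 = 1.724 kip/in (vertical).
Torsion M = P·e = 25 × 8 = 200 kip·in.
Critical point at (x, y) = (2.897, 3.25) from centroid. f_tx = M·y/J = 4.909 kip/in; f_ty = M·x/J = 4.376 kip/in.
Resultant f_max = √[f_tx² + (f_v + f_ty)²] = √[4.909² + (1.724 + 4.376)²] = 7.83 kip/in.
Capacity per unit length: r_n/Ω = (1/2.0) × 0.6 × 90 × (0.707 × 0.4375) = 8.351 kip/in.
7.83 ≤ 8.351 → adequate.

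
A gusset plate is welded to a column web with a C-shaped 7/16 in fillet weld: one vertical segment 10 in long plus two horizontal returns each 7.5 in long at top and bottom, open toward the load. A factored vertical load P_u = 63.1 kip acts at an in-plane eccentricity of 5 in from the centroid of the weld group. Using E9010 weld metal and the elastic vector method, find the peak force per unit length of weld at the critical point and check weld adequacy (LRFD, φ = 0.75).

E90XX → F_EXX = 90 ksi.
Total weld length L_w = 25 in. Treat welds as unit-width lines.
Centroid: x̄ = 2×7.5×3.75 / 25 = 2.25 in from the vertical weld.
Polar moment about centroid: J = I_x + I_y = [10³/12 + 2×7.5×5²] + [10×2.25² + 2(7.5³/12 + 7.5×1.5²)] = 613 in³.
Direct shear f_v = P/L_w = 63.1 / 25 = 2.524 kip/in (vertical).
Torsion M = P·e = 63.1 × 5 = 315.5 kip·in.
Critical point at (x, y) = (5.25, 5) from centroid. f_tx = M·y/J = 2.573 kip/in; f_ty = M·x/J = 2.702 kip/in.
Resultant f_max = √[f_tx² + (f_v + f_ty)²] = √[2.573² + (2.524 + 2.702)²] = 5.825 kip/in.
Capacity per unit length: φr_n = 0.75 × 0.6 × 90 × (0.707 × 0.4375) = 12.53 kip/in.
5.825 ≤ 12.53 → adequate.

f_max ≈ 5.83 kip/in; adequate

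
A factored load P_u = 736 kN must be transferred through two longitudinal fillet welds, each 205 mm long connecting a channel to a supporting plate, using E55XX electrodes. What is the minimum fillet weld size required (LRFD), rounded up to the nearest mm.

E55XX → F_EXX = 550 MPa.
Total weld length L = 410 mm.
Required throat t_e = P_u / (φ × 0.6 F_EXX × L) = 736 / (0.75 × 0.6 × 550 × 410 × 10⁻³) = 7.253 mm.
Required leg w = t_e / 0.707 = 10.26 mm → use 11 mm.

w = 11 mm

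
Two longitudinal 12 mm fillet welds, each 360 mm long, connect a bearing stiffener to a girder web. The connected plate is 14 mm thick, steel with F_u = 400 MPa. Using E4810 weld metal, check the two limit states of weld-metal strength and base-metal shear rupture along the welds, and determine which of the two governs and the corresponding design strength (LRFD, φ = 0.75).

E48XX → F_EXX = 480 MPa.
t_e = 0.707 × 12 = 8.484 mm; L = 720 mm.
Weld metal: φR_n = 0.75 × 0.6 × 480 × 8.484 × 720 × 10⁻³ = 1319 kN.
Base metal (shear rupture): φR_n = 0.75 × 0.6 × 400 × 14 × 720 × 10⁻³ = 1814 kN.
Governing: weld metal.

φR_n ≈ 1320 kN (weld metal governs)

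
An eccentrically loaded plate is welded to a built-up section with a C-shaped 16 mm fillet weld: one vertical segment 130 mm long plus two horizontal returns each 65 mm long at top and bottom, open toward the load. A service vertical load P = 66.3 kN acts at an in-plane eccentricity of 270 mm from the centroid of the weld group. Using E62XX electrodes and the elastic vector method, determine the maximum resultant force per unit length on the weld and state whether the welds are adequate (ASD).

f_max ≈ 1880 N/mm; adequate

E62XX → F_EXX = 620 MPa.
Total weld length L_w = 260 mm. Treat welds as unit-width lines.
Centroid: x̄ = 2×65×32.5 / 260 = 16.25 mm from the vertical weld.
Polar moment about centroid: J = I_x + I_y = [130³/12 + 2×65×65²] + [130×16.25² + 2(65³/12 + 65×16.25²)] = 846800 mm³.
Direct shear f_v = P/L_w = 66.3×10³ / 260 = 255 N/mm (vertical).
Torsion M = P·e = 66.3×10³ × 270 = 17901000 N·mm.
Critical point at (x, y) = (48.75, 65) from centroid. f_tx = M·y/J = 1374 N/mm; f_ty = M·x/J = 1031 N/mm.
Resultant f_max = √[f_tx² + (f_v + f_ty)²] = √[1374² + (255 + 1031)²] = 1882 N/mm.
Capacity per unit length: r_n/Ω = (1/2.0) × 0.6 × 620 × (0.707 × 16) = 2104 N/mm.
1882 ≤ 2104 → adequate.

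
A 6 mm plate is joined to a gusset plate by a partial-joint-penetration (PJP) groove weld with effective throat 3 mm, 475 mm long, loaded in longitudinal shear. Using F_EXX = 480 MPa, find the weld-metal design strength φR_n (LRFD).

Effective throat (given) t_e = 3 mm.
A_we = 3 × 475 = 1425 mm².
F_nw = 0.6 F_EXX = 288 MPa.
φR_n = 0.75 × 288 × 1425 × 10⁻³ = 307.8 kN.

φR_n ≈ 308 kN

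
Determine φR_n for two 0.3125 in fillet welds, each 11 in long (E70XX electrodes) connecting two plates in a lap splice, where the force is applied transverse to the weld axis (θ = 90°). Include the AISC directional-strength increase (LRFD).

φR_n ≈ 230 kips

E70XX → F_EXX = 70 ksi.
t_e = 0.707 × 0.3125 = 0.2209 in; A_we = 0.2209 × 22 = 4.861 in².
Directional factor: 1.0 + 0.5 sin^1.5(90°) = 1.5.
F_nw = 0.6 × 70 × 1.5 = 63 ksi.
φR_n = 0.75 × 63 × 4.861 = 229.7 kips.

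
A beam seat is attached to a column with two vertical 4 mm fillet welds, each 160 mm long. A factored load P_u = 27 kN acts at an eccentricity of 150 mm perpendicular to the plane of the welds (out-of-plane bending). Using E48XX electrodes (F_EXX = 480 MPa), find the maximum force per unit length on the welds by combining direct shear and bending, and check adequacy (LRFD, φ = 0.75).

f_max ≈ 482 N/mm; adequate

L_w = 2 × 160 = 320 mm; section modulus (unit throat) S = 2 × L²/6 = 8533 mm².
Direct shear f_v = P/L_w = 27×10³/320 = 84.38 N/mm.
Moment M = P × e = 27×10³ × 150 = 4050000 N·mm; bending f_b = M/S = 474.6 N/mm.
f_max = √(f_v² + f_b²) = √(84.38² + 474.6²) = 482.1 N/mm.
φr_n = 0.75 × 0.6 × 480 × (0.707 × 4) = 610.8 N/mm → adequate.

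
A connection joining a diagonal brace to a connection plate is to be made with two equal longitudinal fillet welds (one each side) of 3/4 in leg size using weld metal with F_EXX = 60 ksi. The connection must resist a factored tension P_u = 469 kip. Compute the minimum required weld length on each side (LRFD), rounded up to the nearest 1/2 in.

Throat t_e = 0.707 × 0.75 = 0.5302 in.
φr_n = 0.75 × 0.6 × 60 × 0.5302 = 14.32 kip/in.
L_req = P_u / φr_n = 469 / 14.32 = 32.76 in total.
Per side: 32.76 / 2 = 16.38 in.
Round up → use L = 16.5 in on each side.

L = 16.5 in on each side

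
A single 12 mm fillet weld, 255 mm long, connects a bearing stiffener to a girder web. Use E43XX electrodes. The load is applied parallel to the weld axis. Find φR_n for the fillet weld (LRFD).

φR_n ≈ 419 kN

E43XX → F_EXX = 430 MPa.
Effective throat t_e = 0.707 × 12 = 8.484 mm.
Total length L = 255 mm; A_we = 8.484 × 255 = 2163 mm².
F_nw = 0.6 F_EXX = 0.6 × 430 = 258 MPa.
φR_n = 0.75 × 258 × 2163 × 10⁻³ = 418.6 kN.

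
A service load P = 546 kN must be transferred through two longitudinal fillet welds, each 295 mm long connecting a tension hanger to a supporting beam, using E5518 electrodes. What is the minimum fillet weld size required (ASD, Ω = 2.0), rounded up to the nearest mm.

E55XX → F_EXX = 550 MPa.
Total weld length L = 590 mm.
Required throat t_e = P × Ω / (0.6 F_EXX × L) = 546 × 2.0 / (0.6 × 550 × 590 × 10⁻³) = 5.609 mm.
Required leg w = t_e / 0.707 = 7.933 mm → use 8 mm.

w = 8 mm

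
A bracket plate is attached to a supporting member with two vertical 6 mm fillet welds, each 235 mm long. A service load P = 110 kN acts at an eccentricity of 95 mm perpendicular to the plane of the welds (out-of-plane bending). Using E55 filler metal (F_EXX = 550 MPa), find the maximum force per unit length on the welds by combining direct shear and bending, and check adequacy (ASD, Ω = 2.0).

f_max ≈ 614 N/mm; adequate

L_w = 2 × 235 = 470 mm; section modulus (unit throat) S = 2 × L²/6 = 18410 mm².
Direct shear f_v = P/L_w = 110×10³/470 = 234 N/mm.
Moment M = P × e = 110×10³ × 95 = 10450000 N·mm; bending f_b = M/S = 567.7 N/mm.
f_max = √(f_v² + f_b²) = √(234² + 567.7²) = 614 N/mm.
r_n/Ω = (1/2.0) × 0.6 × 550 × (0.707 × 6) = 699.9 N/mm → adequate.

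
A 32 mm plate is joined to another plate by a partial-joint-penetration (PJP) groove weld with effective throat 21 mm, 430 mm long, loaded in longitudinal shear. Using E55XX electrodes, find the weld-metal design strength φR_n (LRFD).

φR_n ≈ 2230 kN

E55XX → F_EXX = 550 MPa.
Effective throat (given) t_e = 21 mm.
A_we = 21 × 430 = 9030 mm².
F_nw = 0.6 F_EXX = 330 MPa.
φR_n = 0.75 × 330 × 9030 × 10⁻³ = 2235 kN.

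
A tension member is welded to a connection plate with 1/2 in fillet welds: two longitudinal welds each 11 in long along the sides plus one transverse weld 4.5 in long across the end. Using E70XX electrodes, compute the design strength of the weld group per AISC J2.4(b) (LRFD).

E70XX → F_EXX = 70 ksi.
t_e = 0.707 × 0.5 = 0.3535 in.
R_nwl = 0.6 × 70 × 0.3535 × 22 = 326.6 kips (longitudinal, 2 welds).
R_nwt = 0.6 × 70 × 0.3535 × 4.5 = 66.81 kips (transverse, base value).
(i) R_nwl + R_nwt = 393.4 kips; (ii) 0.85 R_nwl + 1.5 R_nwt = 377.9 kips.
R_n = max = 393.4 kips [governs: (i)]; φR_n = 295.1 kips.

φR_n ≈ 295 kips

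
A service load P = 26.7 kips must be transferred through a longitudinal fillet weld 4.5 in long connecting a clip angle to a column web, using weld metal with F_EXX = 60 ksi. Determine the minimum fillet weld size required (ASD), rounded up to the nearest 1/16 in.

Total weld length L = 4.5 in.
Required throat t_e = P × Ω / (0.6 F_EXX × L) = 26.7 × 2.0 / (0.6 × 60 × 4.5) = 0.3296 in.
Required leg w = t_e / 0.707 = 0.4662 in → use 1/2 in.

w = 1/2 in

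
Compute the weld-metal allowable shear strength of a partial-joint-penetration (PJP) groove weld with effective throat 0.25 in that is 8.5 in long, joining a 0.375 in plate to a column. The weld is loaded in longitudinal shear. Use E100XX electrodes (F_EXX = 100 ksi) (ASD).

R_n/Ω ≈ 63.8 kip

Effective throat (given) t_e = 0.25 in.
A_we = 0.25 × 8.5 = 2.125 in².
F_nw = 0.6 F_EXX = 60 ksi.
R_n/Ω = (60 × 2.125) / 2.0 = 63.75 kip.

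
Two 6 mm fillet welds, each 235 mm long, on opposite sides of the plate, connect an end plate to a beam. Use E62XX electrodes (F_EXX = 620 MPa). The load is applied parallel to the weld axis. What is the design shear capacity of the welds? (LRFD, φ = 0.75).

Effective throat t_e = 0.707 × 6 = 4.242 mm.
Total length L = 470 mm; A_we = 4.242 × 470 = 1994 mm².
F_nw = 0.6 F_EXX = 0.6 × 620 = 372 MPa.
φR_n = 0.75 × 372 × 1994 × 10⁻³ = 556.3 kN.

φR_n ≈ 556 kN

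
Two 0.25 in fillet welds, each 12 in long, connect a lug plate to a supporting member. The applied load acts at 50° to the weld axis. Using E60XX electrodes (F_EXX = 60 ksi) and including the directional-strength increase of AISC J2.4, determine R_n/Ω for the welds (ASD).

t_e = 0.707 × 0.25 = 0.1767 in; A_we = 0.1767 × 24 = 4.242 in².
Directional factor: 1.0 + 0.5 sin^1.5(50°) = 1.335.
F_nw = 0.6 × 60 × 1.335 = 48.07 ksi.
R_n/Ω = (48.07 × 4.242) / 2.0 = 102 kip.

R_n/Ω ≈ 102 kip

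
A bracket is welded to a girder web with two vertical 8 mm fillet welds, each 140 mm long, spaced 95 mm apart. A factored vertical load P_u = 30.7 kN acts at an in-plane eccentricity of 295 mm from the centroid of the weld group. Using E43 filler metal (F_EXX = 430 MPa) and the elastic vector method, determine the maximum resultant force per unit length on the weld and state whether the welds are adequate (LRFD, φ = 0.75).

f_max ≈ 770 N/mm; adequate

Total weld length L_w = 280 mm. Treat welds as unit-width lines.
Polar moment about centroid: J = 2[d³/12 + d(b/2)²] = 2[140³/12 + 140×47.5²] = 1089000 mm³.
Direct shear f_v = P/L_w = 30.7×10³ / 280 = 109.6 N/mm (vertical).
Torsion M = P·e = 30.7×10³ × 295 = 9056500 N·mm.
Critical point at (x, y) = (47.5, 70) from centroid. f_tx = M·y/J = 582.1 N/mm; f_ty = M·x/J = 395 N/mm.
Resultant f_max = √[f_tx² + (f_v + f_ty)²] = √[582.1² + (109.6 + 395)²] = 770.4 N/mm.
Capacity per unit length: φr_n = 0.75 × 0.6 × 430 × (0.707 × 8) = 1094 N/mm.
770.4 ≤ 1094 → adequate.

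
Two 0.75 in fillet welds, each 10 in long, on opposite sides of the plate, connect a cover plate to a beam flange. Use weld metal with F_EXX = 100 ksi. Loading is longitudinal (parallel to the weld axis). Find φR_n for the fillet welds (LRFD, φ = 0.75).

Effective throat t_e = 0.707 × 0.75 = 0.5302 in.
Total length L = 20 in; A_we = 0.5302 × 20 = 10.61 in².
F_nw = 0.6 F_EXX = 0.6 × 100 = 60 ksi.
φR_n = 0.75 × 60 × 10.61 = 477.2 kip.

φR_n ≈ 477 kip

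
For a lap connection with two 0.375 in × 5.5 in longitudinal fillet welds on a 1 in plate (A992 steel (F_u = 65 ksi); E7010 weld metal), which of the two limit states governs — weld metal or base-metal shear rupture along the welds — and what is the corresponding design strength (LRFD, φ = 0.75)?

E70XX → F_EXX = 70 ksi.
t_e = 0.707 × 0.375 = 0.2651 in; L = 11 in.
Weld metal: φR_n = 0.75 × 0.6 × 70 × 0.2651 × 11 = 91.87 kips.
Base metal (shear rupture): φR_n = 0.75 × 0.6 × 65 × 1 × 11 = 321.8 kips.
Governing: weld metal.

φR_n ≈ 91.9 kips (weld metal governs)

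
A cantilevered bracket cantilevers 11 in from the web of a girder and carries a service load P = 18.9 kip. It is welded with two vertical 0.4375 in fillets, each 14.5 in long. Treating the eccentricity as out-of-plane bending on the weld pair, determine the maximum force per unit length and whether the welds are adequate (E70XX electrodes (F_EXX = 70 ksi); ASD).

f_max ≈ 3.04 kip/in; adequate

L_w = 2 × 14.5 = 29 in; section modulus (unit throat) S = 2 × L²/6 = 70.08 in².
Direct shear f_v = P/L_w = 18.9/29 = 0.6517 kip/in.
Moment M = P × e = 18.9 × 11 = 207.9 kip·in; bending f_b = M/S = 2.966 kip/in.
f_max = √(f_v² + f_b²) = √(0.6517² + 2.966²) = 3.037 kip/in.
r_n/Ω = (1/2.0) × 0.6 × 70 × (0.707 × 0.4375) = 6.496 kip/in → adequate.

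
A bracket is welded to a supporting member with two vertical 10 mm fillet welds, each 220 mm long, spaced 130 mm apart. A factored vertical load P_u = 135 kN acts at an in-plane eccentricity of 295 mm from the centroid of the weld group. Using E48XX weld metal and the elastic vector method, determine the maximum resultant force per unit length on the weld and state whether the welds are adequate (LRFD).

f_max ≈ 1580 N/mm; NOT adequate

E48XX → F_EXX = 480 MPa.
Total weld length L_w = 440 mm. Treat welds as unit-width lines.
Polar moment about centroid: J = 2[d³/12 + d(b/2)²] = 2[220³/12 + 220×65²] = 3634000 mm³.
Direct shear f_v = P/L_w = 135×10³ / 440 = 306.8 N/mm (vertical).
Torsion M = P·e = 135×10³ × 295 = 39825000 N·mm.
Critical point at (x, y) = (65, 110) from centroid. f_tx = M·y/J = 1206 N/mm; f_ty = M·x/J = 712.4 N/mm.
Resultant f_max = √[f_tx² + (f_v + f_ty)²] = √[1206² + (306.8 + 712.4)²] = 1579 N/mm.
Capacity per unit length: φr_n = 0.75 × 0.6 × 480 × (0.707 × 10) = 1527 N/mm.
1579 > 1527 → NOT adequate.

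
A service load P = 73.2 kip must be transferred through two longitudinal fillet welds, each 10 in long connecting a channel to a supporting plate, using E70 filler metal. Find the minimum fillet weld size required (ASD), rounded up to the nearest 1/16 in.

E70XX → F_EXX = 70 ksi.
Total weld length L = 20 in.
Required throat t_e = P × Ω / (0.6 F_EXX × L) = 73.2 × 2.0 / (0.6 × 70 × 20) = 0.1743 in.
Required leg w = t_e / 0.707 = 0.2465 in → use 1/4 in.

w = 1/4 in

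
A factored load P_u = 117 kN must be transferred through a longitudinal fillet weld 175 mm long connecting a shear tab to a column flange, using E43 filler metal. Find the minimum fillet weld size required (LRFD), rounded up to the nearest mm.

w = 5 mm

E43XX → F_EXX = 430 MPa.
Total weld length L = 175 mm.
Required throat t_e = P_u / (φ × 0.6 F_EXX × L) = 117 / (0.75 × 0.6 × 430 × 175 × 10⁻³) = 3.455 mm.
Required leg w = t_e / 0.707 = 4.887 mm → use 5 mm.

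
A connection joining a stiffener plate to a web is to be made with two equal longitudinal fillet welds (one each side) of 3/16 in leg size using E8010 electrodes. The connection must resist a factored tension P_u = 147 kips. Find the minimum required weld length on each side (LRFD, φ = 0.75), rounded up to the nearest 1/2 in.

L = 15.5 in on each side

E80XX → F_EXX = 80 ksi.
Throat t_e = 0.707 × 0.1875 = 0.1326 in.
φr_n = 0.75 × 0.6 × 80 × 0.1326 = 4.772 kips/in.
L_req = P_u / φr_n = 147 / 4.772 = 30.8 in total.
Per side: 30.8 / 2 = 15.4 in.
Round up → use L = 15.5 in on each side.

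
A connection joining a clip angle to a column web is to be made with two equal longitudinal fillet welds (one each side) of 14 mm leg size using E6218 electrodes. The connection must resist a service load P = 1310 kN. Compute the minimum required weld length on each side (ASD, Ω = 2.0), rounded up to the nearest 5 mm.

L = 360 mm on each side

E62XX → F_EXX = 620 MPa.
Throat t_e = 0.707 × 14 = 9.898 mm.
r_n/Ω = (0.6 × 620 × 9.898) / 2.0 = 1841 N/mm = 1.841 kN/mm.
L_req = P / (r_n/Ω) = 1310 / 1.841 = 711.6 mm total.
Per side: 711.6 / 2 = 355.8 mm.
Round up → use L = 360 mm on each side.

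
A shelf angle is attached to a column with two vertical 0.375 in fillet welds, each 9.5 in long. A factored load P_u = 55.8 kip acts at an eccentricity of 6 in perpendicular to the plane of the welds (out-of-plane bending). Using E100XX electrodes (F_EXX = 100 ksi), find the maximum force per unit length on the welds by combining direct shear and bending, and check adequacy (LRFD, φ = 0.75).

L_w = 2 × 9.5 = 19 in; section modulus (unit throat) S = 2 × L²/6 = 30.08 in².
Direct shear f_v = P/L_w = 55.8/19 = 2.937 kip/in.
Moment M = P × e = 55.8 × 6 = 334.8 kip·in; bending f_b = M/S = 11.13 kip/in.
f_max = √(f_v² + f_b²) = √(2.937² + 11.13²) = 11.51 kip/in.
φr_n = 0.75 × 0.6 × 100 × (0.707 × 0.375) = 11.93 kip/in → adequate.

f_max ≈ 11.5 kip/in; adequate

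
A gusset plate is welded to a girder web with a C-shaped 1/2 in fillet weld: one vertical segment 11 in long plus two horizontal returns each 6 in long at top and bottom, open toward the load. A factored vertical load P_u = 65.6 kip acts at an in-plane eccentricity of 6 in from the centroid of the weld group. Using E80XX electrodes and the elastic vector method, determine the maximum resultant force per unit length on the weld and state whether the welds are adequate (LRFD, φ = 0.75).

E80XX → F_EXX = 80 ksi.
Total weld length L_w = 23 in. Treat welds as unit-width lines.
Centroid: x̄ = 2×6×3 / 23 = 1.565 in from the vertical weld.
Polar moment about centroid: J = I_x + I_y = [11³/12 + 2×6×5.5²] + [11×1.565² + 2(6³/12 + 6×1.435²)] = 561.6 in³.
Direct shear f_v = P/L_w = 65.6 / 23 = 2.852 kip/in (vertical).
Torsion M = P·e = 65.6 × 6 = 393.6 kip·in.
Critical point at (x, y) = (4.435, 5.5) from centroid. f_tx = M·y/J = 3.855 kip/in; f_ty = M·x/J = 3.108 kip/in.
Resultant f_max = √[f_tx² + (f_v + f_ty)²] = √[3.855² + (2.852 + 3.108)²] = 7.098 kip/in.
Capacity per unit length: φr_n = 0.75 × 0.6 × 80 × (0.707 × 0.5) = 12.73 kip/in.
7.098 ≤ 12.73 → adequate.

f_max ≈ 7.1 kip/in; adequate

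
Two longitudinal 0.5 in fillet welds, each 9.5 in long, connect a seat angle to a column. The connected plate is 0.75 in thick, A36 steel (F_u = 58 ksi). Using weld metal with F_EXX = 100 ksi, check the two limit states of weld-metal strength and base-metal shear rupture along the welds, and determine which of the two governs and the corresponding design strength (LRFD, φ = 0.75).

t_e = 0.707 × 0.5 = 0.3535 in; L = 19 in.
Weld metal: φR_n = 0.75 × 0.6 × 100 × 0.3535 × 19 = 302.2 kip.
Base metal (shear rupture): φR_n = 0.75 × 0.6 × 58 × 0.75 × 19 = 371.9 kip.
Governing: weld metal.

φR_n ≈ 302 kip (weld metal governs)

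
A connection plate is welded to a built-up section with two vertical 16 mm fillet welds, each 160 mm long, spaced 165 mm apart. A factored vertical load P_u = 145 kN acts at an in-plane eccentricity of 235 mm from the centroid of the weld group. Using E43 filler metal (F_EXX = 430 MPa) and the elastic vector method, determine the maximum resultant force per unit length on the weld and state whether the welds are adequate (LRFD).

f_max ≈ 1720 N/mm; adequate

Total weld length L_w = 320 mm. Treat welds as unit-width lines.
Polar moment about centroid: J = 2[d³/12 + d(b/2)²] = 2[160³/12 + 160×82.5²] = 2861000 mm³.
Direct shear f_v = P/L_w = 145×10³ / 320 = 453.1 N/mm (vertical).
Torsion M = P·e = 145×10³ × 235 = 34075000 N·mm.
Critical point at (x, y) = (82.5, 80) from centroid. f_tx = M·y/J = 952.9 N/mm; f_ty = M·x/J = 982.7 N/mm.
Resultant f_max = √[f_tx² + (f_v + f_ty)²] = √[952.9² + (453.1 + 982.7)²] = 1723 N/mm.
Capacity per unit length: φr_n = 0.75 × 0.6 × 430 × (0.707 × 16) = 2189 N/mm.
1723 ≤ 2189 → adequate.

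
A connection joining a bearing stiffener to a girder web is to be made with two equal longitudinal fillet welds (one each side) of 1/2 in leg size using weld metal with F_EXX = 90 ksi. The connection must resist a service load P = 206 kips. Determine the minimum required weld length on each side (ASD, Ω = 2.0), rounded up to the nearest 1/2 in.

L = 11 in on each side

Throat t_e = 0.707 × 0.5 = 0.3535 in.
r_n/Ω = (0.6 × 90 × 0.3535) / 2.0 = 9.544 kip/in.
L_req = P / (r_n/Ω) = 206 / 9.544 = 21.58 in total.
Per side: 21.58 / 2 = 10.79 in.
Round up → use L = 11 in on each side.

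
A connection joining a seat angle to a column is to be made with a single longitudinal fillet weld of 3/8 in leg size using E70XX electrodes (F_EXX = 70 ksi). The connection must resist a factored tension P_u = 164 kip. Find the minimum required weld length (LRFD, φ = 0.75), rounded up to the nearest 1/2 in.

L = 20 in

Throat t_e = 0.707 × 0.375 = 0.2651 in.
φr_n = 0.75 × 0.6 × 70 × 0.2651 = 8.351 kip/in.
L_req = P_u / φr_n = 164 / 8.351 = 19.64 in total.
Round up → use L = 20 in.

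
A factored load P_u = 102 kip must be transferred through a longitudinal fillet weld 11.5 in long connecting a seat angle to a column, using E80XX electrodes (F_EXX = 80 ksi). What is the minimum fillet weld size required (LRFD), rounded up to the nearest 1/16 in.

Total weld length L = 11.5 in.
Required throat t_e = P_u / (φ × 0.6 F_EXX × L) = 102 / (0.75 × 0.6 × 80 × 11.5) = 0.2464 in.
Required leg w = t_e / 0.707 = 0.3485 in → use 3/8 in.

w = 3/8 in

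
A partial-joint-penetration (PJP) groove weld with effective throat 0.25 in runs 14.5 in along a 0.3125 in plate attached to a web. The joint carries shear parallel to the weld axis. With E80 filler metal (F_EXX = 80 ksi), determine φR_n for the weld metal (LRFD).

Effective throat (given) t_e = 0.25 in.
A_we = 0.25 × 14.5 = 3.625 in².
F_nw = 0.6 F_EXX = 48 ksi.
φR_n = 0.75 × 48 × 3.625 = 130.5 kip.

φR_n ≈ 130 kip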